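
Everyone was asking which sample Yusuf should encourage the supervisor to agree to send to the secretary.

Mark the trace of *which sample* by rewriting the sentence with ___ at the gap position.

Before movement: Yusuf should encourage the supervisor to agree to send which sample to the secretary.
The filler 'which sample' is interpreted as the direct object of 'send'. The gap is right after 'send'.

Everyone was asking which sample Yusuf should encourage the supervisor to agree to send ___ to the secretary.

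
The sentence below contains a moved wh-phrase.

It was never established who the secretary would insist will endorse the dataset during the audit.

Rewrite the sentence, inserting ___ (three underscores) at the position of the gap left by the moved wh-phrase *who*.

It was never established who the secretary would insist ___ will endorse the dataset during the audit.

Before movement: The secretary would insist who will endorse the dataset during the audit.
'who' functions as the subject of the clause embedded under 'insist'. The gap is right after 'insist'.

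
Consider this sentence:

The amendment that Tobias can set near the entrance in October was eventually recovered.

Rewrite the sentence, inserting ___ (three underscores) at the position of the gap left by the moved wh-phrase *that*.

The filler 'that' is interpreted as the direct object of 'set'. The gap is right after 'set'.

The amendment that Tobias can set ___ near the entrance in October was eventually recovered.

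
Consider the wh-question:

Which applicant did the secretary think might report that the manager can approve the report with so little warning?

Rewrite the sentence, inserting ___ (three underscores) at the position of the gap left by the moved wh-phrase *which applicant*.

Before movement: The secretary did think which applicant might report that the manager can approve the report with so little warning.
The filler 'which applicant' is interpreted as the subject of the clause embedded under 'think'. The gap is right after 'think'.

Which applicant did the secretary think ___ might report that the manager can approve the report with so little warning?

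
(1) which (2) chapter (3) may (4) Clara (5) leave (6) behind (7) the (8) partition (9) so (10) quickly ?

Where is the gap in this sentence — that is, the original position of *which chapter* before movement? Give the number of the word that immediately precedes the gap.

In situ: Clara may leave which chapter behind the partition so quickly.
The filler 'which chapter' is interpreted as the direct object of 'leave'. Wh-movement fronts it, leaving a gap right after 'leave':
Which chapter may Clara leave ___ behind the partition so quickly?
'leave' is word 5.

5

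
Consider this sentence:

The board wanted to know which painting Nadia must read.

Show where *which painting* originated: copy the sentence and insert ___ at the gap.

Before movement: Nadia must read which painting.
'which painting' functions as the direct object of 'read'. The gap is right after 'read'.

The board wanted to know which painting Nadia must read ___.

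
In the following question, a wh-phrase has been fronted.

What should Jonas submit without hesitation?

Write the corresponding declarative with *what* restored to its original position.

Jonas should submit what without hesitation.

The filler 'what' is interpreted as the direct object of 'submit'. Fronting leaves a gap immediately after 'submit':
What should Jonas submit ___ without hesitation?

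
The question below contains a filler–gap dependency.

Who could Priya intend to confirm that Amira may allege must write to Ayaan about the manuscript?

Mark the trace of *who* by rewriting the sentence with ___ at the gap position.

Who could Priya intend to confirm that Amira may allege ___ must write to Ayaan about the manuscript?

Before movement: Priya could intend to confirm that Amira may allege who must write to Ayaan about the manuscript.
'who' is the subject of the clause embedded under 'allege'. The gap is right after 'allege'.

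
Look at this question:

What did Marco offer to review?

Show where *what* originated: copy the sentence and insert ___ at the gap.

Before movement: Marco did offer to review what.
'what' is the direct object of 'review'. The gap is right after 'review'.

What did Marco offer to review ___?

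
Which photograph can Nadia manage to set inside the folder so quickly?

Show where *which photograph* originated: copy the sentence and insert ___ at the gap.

Which photograph can Nadia manage to set ___ inside the folder so quickly?

In situ: Nadia can manage to set which photograph inside the folder so quickly.
'which photograph' is the direct object of 'set'. The gap is right after 'set'.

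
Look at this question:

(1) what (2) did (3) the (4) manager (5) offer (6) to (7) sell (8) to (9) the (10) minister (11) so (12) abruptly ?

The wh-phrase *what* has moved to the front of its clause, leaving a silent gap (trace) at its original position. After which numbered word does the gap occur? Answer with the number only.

7

Pre-movement form: The manager did offer to sell what to the minister so abruptly.
The filler 'what' is interpreted as the direct object of 'sell'. Fronting leaves a gap immediately after 'sell':
What did the manager offer to sell ___ to the minister so abruptly?
'sell' is word 7.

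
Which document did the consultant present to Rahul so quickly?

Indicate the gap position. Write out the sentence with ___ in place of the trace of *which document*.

Pre-movement form: The consultant did present which document to Rahul so quickly.
'which document' is the direct object of 'present'. The gap is right after 'present'.

Which document did the consultant present ___ to Rahul so quickly?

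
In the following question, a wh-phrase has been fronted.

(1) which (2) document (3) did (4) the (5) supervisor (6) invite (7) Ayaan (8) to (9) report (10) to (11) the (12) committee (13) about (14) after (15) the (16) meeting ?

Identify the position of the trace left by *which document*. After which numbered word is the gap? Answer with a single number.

In situ: The supervisor did invite Ayaan to report to the committee about which document after the meeting.
'which document' functions as the object of the preposition 'about'. Wh-movement fronts it, leaving a gap right after 'about':
Which document did the supervisor invite Ayaan to report to the committee about ___ after the meeting?
'about' is word 13.

13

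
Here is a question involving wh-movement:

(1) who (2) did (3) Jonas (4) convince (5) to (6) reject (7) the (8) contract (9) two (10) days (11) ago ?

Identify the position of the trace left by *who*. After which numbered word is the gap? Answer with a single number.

Pre-movement form: Jonas did convince who to reject the contract two days ago.
'who' functions as the direct object of 'convince'. Wh-movement fronts it, leaving a gap right after 'convince':
Who did Jonas convince ___ to reject the contract two days ago?
'convince' is word 4.

4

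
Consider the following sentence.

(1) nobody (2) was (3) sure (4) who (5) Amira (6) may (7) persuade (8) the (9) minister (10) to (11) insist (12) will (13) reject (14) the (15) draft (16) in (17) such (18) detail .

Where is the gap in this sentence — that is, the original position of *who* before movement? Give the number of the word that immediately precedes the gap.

11

Pre-movement form: Amira may persuade the minister to insist who will reject the draft in such detail.
The filler 'who' is interpreted as the subject of the clause embedded under 'insist'. Fronting leaves a gap immediately after 'insist':
Nobody was sure who Amira may persuade the minister to insist ___ will reject the draft in such detail.
'insist' is word 11.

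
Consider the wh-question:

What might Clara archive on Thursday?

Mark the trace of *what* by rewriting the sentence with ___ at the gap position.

In situ: Clara might archive what on Thursday.
The filler 'what' is interpreted as the direct object of 'archive'. The gap is right after 'archive'.

What might Clara archive ___ on Thursday?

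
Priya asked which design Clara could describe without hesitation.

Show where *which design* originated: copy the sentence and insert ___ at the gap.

Priya asked which design Clara could describe ___ without hesitation.

Underlying clause: Clara could describe which design without hesitation.
The filler 'which design' is interpreted as the direct object of 'describe'. The gap is right after 'describe'.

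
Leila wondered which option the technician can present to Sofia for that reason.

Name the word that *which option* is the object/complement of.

Underlying clause: The technician can present which option to Sofia for that reason.
'which option' is the direct object of 'present'. Wh-movement fronts it, leaving a gap right after 'present':
Leila wondered which option the technician can present ___ to Sofia for that reason.

present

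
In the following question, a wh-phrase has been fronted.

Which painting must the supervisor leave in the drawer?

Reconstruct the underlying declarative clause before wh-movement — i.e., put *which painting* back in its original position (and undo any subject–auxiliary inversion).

The filler 'which painting' is interpreted as the direct object of 'leave'. Wh-movement fronts it, leaving a gap right after 'leave':
Which painting must the supervisor leave ___ in the drawer?

The supervisor must leave which painting in the drawer.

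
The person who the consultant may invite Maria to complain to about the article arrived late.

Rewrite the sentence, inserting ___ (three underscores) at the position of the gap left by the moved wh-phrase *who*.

The person who the consultant may invite Maria to complain to ___ about the article arrived late.

'who' functions as the object of the preposition 'to'. The gap is right after 'to'.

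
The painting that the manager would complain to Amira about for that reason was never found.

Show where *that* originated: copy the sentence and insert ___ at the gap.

The painting that the manager would complain to Amira about ___ for that reason was never found.

The filler 'that' is interpreted as the object of the preposition 'about'. The gap is right after 'about'.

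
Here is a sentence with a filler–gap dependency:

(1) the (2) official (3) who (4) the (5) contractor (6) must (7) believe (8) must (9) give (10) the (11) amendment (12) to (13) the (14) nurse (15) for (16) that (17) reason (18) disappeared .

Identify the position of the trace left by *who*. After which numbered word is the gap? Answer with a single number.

7

The filler 'who' is interpreted as the subject of the clause embedded under 'believe'. It moves to the left edge, and the trace sits right after 'believe':
The official who the contractor must believe ___ must give the amendment to the nurse for that reason disappeared.
'believe' is word 7.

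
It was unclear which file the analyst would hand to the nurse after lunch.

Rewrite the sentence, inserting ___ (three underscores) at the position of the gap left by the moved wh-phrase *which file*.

Pre-movement form: The analyst would hand which file to the nurse after lunch.
'which file' is the direct object of 'hand'. The gap is right after 'hand'.

It was unclear which file the analyst would hand ___ to the nurse after lunch.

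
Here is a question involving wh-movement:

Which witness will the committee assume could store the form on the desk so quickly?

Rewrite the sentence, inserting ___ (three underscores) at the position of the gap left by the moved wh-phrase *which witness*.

Which witness will the committee assume ___ could store the form on the desk so quickly?

In situ: The committee will assume which witness could store the form on the desk so quickly.
The filler 'which witness' is interpreted as the subject of the clause embedded under 'assume'. The gap is right after 'assume'.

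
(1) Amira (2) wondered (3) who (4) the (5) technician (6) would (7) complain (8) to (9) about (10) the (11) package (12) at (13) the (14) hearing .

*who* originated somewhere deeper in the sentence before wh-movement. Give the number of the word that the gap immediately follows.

8

Pre-movement form: The technician would complain to who about the package at the hearing.
'who' functions as the object of the preposition 'to'. Fronting leaves a gap immediately after 'to':
Amira wondered who the technician would complain to ___ about the package at the hearing.
'to' is word 8.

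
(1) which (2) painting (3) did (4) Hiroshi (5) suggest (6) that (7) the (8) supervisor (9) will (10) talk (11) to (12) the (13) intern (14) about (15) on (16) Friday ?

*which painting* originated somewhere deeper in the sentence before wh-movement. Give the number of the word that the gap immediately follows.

14

Underlying clause: Hiroshi did suggest that the supervisor will talk to the intern about which painting on Friday.
'which painting' is the object of the preposition 'about'. It moves to the left edge, and the trace sits right after 'about':
Which painting did Hiroshi suggest that the supervisor will talk to the intern about ___ on Friday?
'about' is word 14.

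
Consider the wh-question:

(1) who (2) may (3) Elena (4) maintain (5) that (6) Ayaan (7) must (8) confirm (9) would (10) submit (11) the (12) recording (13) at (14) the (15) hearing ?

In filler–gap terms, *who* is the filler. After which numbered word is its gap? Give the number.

Pre-movement form: Elena may maintain that Ayaan must confirm who would submit the recording at the hearing.
'who' functions as the subject of the clause embedded under 'confirm'. It moves to the left edge, and the trace sits right after 'confirm':
Who may Elena maintain that Ayaan must confirm ___ would submit the recording at the hearing?
'confirm' is word 8.

8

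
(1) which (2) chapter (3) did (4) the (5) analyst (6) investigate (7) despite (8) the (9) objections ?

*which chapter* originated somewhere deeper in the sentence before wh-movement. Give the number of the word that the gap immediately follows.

In situ: The analyst did investigate which chapter despite the objections.
'which chapter' functions as the direct object of 'investigate'. Fronting leaves a gap immediately after 'investigate':
Which chapter did the analyst investigate ___ despite the objections?
'investigate' is word 6.

6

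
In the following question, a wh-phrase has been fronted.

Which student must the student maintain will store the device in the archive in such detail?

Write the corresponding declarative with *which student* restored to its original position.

The student must maintain which student will store the device in the archive in such detail.

'which student' is the subject of the clause embedded under 'maintain'. Wh-movement fronts it, leaving a gap right after 'maintain':
Which student must the student maintain ___ will store the device in the archive in such detail?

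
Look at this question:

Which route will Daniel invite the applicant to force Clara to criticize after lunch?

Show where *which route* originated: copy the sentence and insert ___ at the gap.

Underlying clause: Daniel will invite the applicant to force Clara to criticize which route after lunch.
The filler 'which route' is interpreted as the direct object of 'criticize'. The gap is right after 'criticize'.

Which route will Daniel invite the applicant to force Clara to criticize ___ after lunch?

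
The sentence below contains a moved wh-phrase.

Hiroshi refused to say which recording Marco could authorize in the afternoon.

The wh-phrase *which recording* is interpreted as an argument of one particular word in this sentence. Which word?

authorize

Pre-movement form: Marco could authorize which recording in the afternoon.
'which recording' is the direct object of 'authorize'. It moves to the left edge, and the trace sits right after 'authorize':
Hiroshi refused to say which recording Marco could authorize ___ in the afternoon.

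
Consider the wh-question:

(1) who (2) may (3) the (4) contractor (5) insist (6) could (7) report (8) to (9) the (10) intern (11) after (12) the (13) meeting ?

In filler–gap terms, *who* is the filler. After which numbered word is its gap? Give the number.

5

In situ: The contractor may insist who could report to the intern after the meeting.
'who' functions as the subject of the clause embedded under 'insist'. Fronting leaves a gap immediately after 'insist':
Who may the contractor insist ___ could report to the intern after the meeting?
'insist' is word 5.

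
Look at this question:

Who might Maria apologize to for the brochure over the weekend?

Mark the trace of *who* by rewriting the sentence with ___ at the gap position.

Who might Maria apologize to ___ for the brochure over the weekend?

Underlying clause: Maria might apologize to who for the brochure over the weekend.
'who' is the object of the preposition 'to'. The gap is right after 'to'.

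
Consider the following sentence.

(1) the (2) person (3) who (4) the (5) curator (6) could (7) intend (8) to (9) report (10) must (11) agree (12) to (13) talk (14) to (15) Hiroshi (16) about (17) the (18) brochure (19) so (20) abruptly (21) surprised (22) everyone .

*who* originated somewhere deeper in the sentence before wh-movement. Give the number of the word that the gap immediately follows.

9

The filler 'who' is interpreted as the subject of the clause embedded under 'report'. It moves to the left edge, and the trace sits right after 'report':
The person who the curator could intend to report ___ must agree to talk to Hiroshi about the brochure so abruptly surprised everyone.
'report' is word 9.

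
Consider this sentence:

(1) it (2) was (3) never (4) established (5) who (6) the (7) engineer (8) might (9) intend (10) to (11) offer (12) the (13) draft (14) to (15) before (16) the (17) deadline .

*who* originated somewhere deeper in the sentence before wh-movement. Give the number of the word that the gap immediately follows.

14

Underlying clause: The engineer might intend to offer the draft to who before the deadline.
'who' functions as the object of the preposition 'to' (recipient of 'offer'). Wh-movement fronts it, leaving a gap right after 'to':
It was never established who the engineer might intend to offer the draft to ___ before the deadline.
'to' is word 14.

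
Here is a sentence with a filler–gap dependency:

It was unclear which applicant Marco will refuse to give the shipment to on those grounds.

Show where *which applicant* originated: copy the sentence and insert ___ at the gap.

Underlying clause: Marco will refuse to give the shipment to which applicant on those grounds.
The filler 'which applicant' is interpreted as the object of the preposition 'to' (recipient of 'give'). The gap is right after 'to'.

It was unclear which applicant Marco will refuse to give the shipment to ___ on those grounds.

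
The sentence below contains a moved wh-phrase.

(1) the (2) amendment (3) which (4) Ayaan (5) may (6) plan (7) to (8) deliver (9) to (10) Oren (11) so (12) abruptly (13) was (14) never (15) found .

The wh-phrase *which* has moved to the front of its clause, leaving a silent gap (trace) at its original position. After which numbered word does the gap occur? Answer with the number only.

8

The filler 'which' is interpreted as the direct object of 'deliver'. Fronting leaves a gap immediately after 'deliver':
The amendment which Ayaan may plan to deliver ___ to Oren so abruptly was never found.
'deliver' is word 8.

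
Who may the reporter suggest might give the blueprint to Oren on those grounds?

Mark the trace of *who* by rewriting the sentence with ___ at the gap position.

Who may the reporter suggest ___ might give the blueprint to Oren on those grounds?

In situ: The reporter may suggest who might give the blueprint to Oren on those grounds.
'who' is the subject of the clause embedded under 'suggest'. The gap is right after 'suggest'.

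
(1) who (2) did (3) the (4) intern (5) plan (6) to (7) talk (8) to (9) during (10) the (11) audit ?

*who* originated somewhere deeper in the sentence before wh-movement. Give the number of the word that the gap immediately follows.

8

Underlying clause: The intern did plan to talk to who during the audit.
'who' is the object of the preposition 'to'. Wh-movement fronts it, leaving a gap right after 'to':
Who did the intern plan to talk to ___ during the audit?
'to' is word 8.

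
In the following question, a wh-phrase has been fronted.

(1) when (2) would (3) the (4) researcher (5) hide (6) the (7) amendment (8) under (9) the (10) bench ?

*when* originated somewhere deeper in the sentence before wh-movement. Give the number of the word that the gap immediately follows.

Underlying clause: The researcher would hide the amendment under the bench when.
The filler 'when' is interpreted as the temporal adjunct. Wh-movement fronts it, leaving a gap right after 'bench':
When would the researcher hide the amendment under the bench ___?
'bench' is word 10.

10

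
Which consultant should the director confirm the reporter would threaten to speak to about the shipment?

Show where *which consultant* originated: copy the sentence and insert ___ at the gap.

Which consultant should the director confirm the reporter would threaten to speak to ___ about the shipment?

In situ: The director should confirm the reporter would threaten to speak to which consultant about the shipment.
'which consultant' is the object of the preposition 'to'. The gap is right after 'to'.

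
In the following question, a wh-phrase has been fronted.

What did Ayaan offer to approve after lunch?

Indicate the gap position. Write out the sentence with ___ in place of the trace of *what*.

Pre-movement form: Ayaan did offer to approve what after lunch.
The filler 'what' is interpreted as the direct object of 'approve'. The gap is right after 'approve'.

What did Ayaan offer to approve ___ after lunch?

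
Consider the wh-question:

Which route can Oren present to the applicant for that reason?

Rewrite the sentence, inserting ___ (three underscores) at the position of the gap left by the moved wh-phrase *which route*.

Underlying clause: Oren can present which route to the applicant for that reason.
'which route' is the direct object of 'present'. The gap is right after 'present'.

Which route can Oren present ___ to the applicant for that reason?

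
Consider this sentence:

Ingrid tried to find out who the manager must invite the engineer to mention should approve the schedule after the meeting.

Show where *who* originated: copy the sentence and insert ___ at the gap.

Before movement: The manager must invite the engineer to mention who should approve the schedule after the meeting.
'who' is the subject of the clause embedded under 'mention'. The gap is right after 'mention'.

Ingrid tried to find out who the manager must invite the engineer to mention ___ should approve the schedule after the meeting.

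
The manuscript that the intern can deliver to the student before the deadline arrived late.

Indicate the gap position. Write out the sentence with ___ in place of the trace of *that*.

'that' is the direct object of 'deliver'. The gap is right after 'deliver'.

The manuscript that the intern can deliver ___ to the student before the deadline arrived late.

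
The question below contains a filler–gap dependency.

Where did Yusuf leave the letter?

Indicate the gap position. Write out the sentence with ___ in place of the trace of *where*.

Where did Yusuf leave the letter ___?

In situ: Yusuf did leave the letter where.
'where' is the locative complement of 'leave'. The gap is right after 'letter'.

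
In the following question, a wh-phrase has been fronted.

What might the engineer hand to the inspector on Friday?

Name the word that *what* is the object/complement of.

In situ: The engineer might hand what to the inspector on Friday.
'what' is the direct object of 'hand'. Wh-movement fronts it, leaving a gap right after 'hand':
What might the engineer hand ___ to the inspector on Friday?

hand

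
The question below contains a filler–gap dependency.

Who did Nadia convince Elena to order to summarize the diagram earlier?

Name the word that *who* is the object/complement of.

order

In situ: Nadia did convince Elena to order who to summarize the diagram earlier.
'who' functions as the direct object of 'order'. Fronting leaves a gap immediately after 'order':
Who did Nadia convince Elena to order ___ to summarize the diagram earlier?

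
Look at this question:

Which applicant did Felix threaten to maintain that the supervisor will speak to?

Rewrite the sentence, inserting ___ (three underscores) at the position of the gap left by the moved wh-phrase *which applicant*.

Before movement: Felix did threaten to maintain that the supervisor will speak to which applicant.
The filler 'which applicant' is interpreted as the object of the preposition 'to'. The gap is right after 'to'.

Which applicant did Felix threaten to maintain that the supervisor will speak to ___?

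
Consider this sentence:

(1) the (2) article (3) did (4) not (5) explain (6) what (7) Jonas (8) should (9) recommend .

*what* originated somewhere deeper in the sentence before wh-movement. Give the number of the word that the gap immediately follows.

9

Before movement: Jonas should recommend what.
The filler 'what' is interpreted as the direct object of 'recommend'. Fronting leaves a gap immediately after 'recommend':
The article did not explain what Jonas should recommend ___.
'recommend' is word 9.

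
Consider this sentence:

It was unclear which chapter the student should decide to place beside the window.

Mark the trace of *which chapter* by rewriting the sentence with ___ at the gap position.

In situ: The student should decide to place which chapter beside the window.
The filler 'which chapter' is interpreted as the direct object of 'place'. The gap is right after 'place'.

It was unclear which chapter the student should decide to place ___ beside the window.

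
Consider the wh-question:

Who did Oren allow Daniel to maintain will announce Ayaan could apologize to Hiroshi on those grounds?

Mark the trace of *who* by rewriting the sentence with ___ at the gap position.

Who did Oren allow Daniel to maintain ___ will announce Ayaan could apologize to Hiroshi on those grounds?

Pre-movement form: Oren did allow Daniel to maintain who will announce Ayaan could apologize to Hiroshi on those grounds.
'who' is the subject of the clause embedded under 'maintain'. The gap is right after 'maintain'.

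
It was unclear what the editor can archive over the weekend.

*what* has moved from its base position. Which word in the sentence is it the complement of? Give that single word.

In situ: The editor can archive what over the weekend.
The filler 'what' is interpreted as the direct object of 'archive'. Wh-movement fronts it, leaving a gap right after 'archive':
It was unclear what the editor can archive ___ over the weekend.

archive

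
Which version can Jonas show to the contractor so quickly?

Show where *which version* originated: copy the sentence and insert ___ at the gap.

Which version can Jonas show ___ to the contractor so quickly?

Underlying clause: Jonas can show which version to the contractor so quickly.
'which version' is the direct object of 'show'. The gap is right after 'show'.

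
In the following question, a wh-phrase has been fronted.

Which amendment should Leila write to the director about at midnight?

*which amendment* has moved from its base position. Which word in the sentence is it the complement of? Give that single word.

about

Pre-movement form: Leila should write to the director about which amendment at midnight.
'which amendment' functions as the object of the preposition 'about'. Wh-movement fronts it, leaving a gap right after 'about':
Which amendment should Leila write to the director about ___ at midnight?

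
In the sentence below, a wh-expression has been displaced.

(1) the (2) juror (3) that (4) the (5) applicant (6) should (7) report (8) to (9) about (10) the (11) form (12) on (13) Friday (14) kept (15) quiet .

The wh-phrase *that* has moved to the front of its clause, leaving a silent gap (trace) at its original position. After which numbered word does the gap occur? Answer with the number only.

8

'that' functions as the object of the preposition 'to'. Wh-movement fronts it, leaving a gap right after 'to':
The juror that the applicant should report to ___ about the form on Friday kept quiet.
'to' is word 8.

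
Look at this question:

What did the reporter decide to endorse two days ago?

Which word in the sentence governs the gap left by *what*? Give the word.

endorse

In situ: The reporter did decide to endorse what two days ago.
'what' is the direct object of 'endorse'. It moves to the left edge, and the trace sits right after 'endorse':
What did the reporter decide to endorse ___ two days ago?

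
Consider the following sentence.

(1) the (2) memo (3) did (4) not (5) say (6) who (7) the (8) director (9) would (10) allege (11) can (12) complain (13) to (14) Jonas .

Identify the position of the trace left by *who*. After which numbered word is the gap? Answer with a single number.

10

Before movement: The director would allege who can complain to Jonas.
'who' is the subject of the clause embedded under 'allege'. It moves to the left edge, and the trace sits right after 'allege':
The memo did not say who the director would allege ___ can complain to Jonas.
'allege' is word 10.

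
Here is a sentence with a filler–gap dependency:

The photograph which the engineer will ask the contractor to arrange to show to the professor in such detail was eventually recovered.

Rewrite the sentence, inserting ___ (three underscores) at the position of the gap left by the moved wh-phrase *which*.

The photograph which the engineer will ask the contractor to arrange to show ___ to the professor in such detail was eventually recovered.

The filler 'which' is interpreted as the direct object of 'show'. The gap is right after 'show'.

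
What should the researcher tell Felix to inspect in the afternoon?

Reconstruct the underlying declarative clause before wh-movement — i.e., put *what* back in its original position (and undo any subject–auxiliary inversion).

'what' is the direct object of 'inspect'. Wh-movement fronts it, leaving a gap right after 'inspect':
What should the researcher tell Felix to inspect ___ in the afternoon?

The researcher should tell Felix to inspect what in the afternoon.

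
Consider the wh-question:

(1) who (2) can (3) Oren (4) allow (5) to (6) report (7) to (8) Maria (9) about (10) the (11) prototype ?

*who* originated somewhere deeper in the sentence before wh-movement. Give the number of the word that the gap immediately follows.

4

Before movement: Oren can allow who to report to Maria about the prototype.
'who' functions as the direct object of 'allow'. Wh-movement fronts it, leaving a gap right after 'allow':
Who can Oren allow ___ to report to Maria about the prototype?
'allow' is word 4.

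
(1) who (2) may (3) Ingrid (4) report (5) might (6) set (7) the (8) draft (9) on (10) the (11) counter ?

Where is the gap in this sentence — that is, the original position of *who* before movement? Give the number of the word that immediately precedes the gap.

In situ: Ingrid may report who might set the draft on the counter.
'who' functions as the subject of the clause embedded under 'report'. It moves to the left edge, and the trace sits right after 'report':
Who may Ingrid report ___ might set the draft on the counter?
'report' is word 4.

4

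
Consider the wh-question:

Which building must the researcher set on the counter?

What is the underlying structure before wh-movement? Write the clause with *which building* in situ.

The filler 'which building' is interpreted as the direct object of 'set'. Wh-movement fronts it, leaving a gap right after 'set':
Which building must the researcher set ___ on the counter?

The researcher must set which building on the counter.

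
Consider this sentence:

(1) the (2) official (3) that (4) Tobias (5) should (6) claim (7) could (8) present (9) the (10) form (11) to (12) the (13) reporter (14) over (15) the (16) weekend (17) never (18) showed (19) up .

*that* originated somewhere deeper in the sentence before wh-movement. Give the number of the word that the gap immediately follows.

6

'that' functions as the subject of the clause embedded under 'claim'. Wh-movement fronts it, leaving a gap right after 'claim':
The official that Tobias should claim ___ could present the form to the reporter over the weekend never showed up.
'claim' is word 6.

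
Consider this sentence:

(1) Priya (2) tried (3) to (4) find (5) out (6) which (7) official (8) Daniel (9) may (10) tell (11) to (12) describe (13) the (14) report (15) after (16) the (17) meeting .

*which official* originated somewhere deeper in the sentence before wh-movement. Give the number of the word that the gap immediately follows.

Underlying clause: Daniel may tell which official to describe the report after the meeting.
The filler 'which official' is interpreted as the direct object of 'tell'. Fronting leaves a gap immediately after 'tell':
Priya tried to find out which official Daniel may tell ___ to describe the report after the meeting.
'tell' is word 10.

10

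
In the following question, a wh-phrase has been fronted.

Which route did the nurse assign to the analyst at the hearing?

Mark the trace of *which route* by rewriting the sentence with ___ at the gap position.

In situ: The nurse did assign which route to the analyst at the hearing.
'which route' is the direct object of 'assign'. The gap is right after 'assign'.

Which route did the nurse assign ___ to the analyst at the hearing?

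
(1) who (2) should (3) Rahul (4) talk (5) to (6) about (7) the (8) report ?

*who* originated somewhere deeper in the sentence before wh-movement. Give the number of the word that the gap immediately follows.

5

Pre-movement form: Rahul should talk to who about the report.
'who' functions as the object of the preposition 'to'. Wh-movement fronts it, leaving a gap right after 'to':
Who should Rahul talk to ___ about the report?
'to' is word 5.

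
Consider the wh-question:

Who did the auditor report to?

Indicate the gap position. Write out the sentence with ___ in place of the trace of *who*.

Who did the auditor report to ___?

Pre-movement form: The auditor did report to who.
The filler 'who' is interpreted as the object of the preposition 'to'. The gap is right after 'to'.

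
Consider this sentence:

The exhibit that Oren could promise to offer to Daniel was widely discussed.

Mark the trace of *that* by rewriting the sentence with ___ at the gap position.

'that' is the direct object of 'offer'. The gap is right after 'offer'.

The exhibit that Oren could promise to offer ___ to Daniel was widely discussed.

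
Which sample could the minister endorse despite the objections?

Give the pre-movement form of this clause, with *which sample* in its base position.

The minister could endorse which sample despite the objections.

'which sample' is the direct object of 'endorse'. Wh-movement fronts it, leaving a gap right after 'endorse':
Which sample could the minister endorse ___ despite the objections?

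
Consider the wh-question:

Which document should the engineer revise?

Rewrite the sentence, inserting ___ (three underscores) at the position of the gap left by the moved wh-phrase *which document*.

Pre-movement form: The engineer should revise which document.
'which document' functions as the direct object of 'revise'. The gap is right after 'revise'.

Which document should the engineer revise ___?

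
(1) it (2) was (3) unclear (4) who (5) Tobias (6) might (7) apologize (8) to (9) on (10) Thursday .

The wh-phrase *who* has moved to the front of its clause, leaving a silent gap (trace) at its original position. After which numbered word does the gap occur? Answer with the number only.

Underlying clause: Tobias might apologize to who on Thursday.
'who' functions as the object of the preposition 'to'. Wh-movement fronts it, leaving a gap right after 'to':
It was unclear who Tobias might apologize to ___ on Thursday.
'to' is word 8.

8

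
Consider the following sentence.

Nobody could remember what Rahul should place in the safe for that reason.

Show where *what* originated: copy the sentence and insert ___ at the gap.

Nobody could remember what Rahul should place ___ in the safe for that reason.

Pre-movement form: Rahul should place what in the safe for that reason.
'what' functions as the direct object of 'place'. The gap is right after 'place'.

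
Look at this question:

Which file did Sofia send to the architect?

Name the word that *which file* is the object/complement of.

In situ: Sofia did send which file to the architect.
'which file' is the direct object of 'send'. Wh-movement fronts it, leaving a gap right after 'send':
Which file did Sofia send ___ to the architect?

send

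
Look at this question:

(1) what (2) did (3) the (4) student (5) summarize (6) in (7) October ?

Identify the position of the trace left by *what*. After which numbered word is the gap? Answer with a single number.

5

Pre-movement form: The student did summarize what in October.
'what' functions as the direct object of 'summarize'. Wh-movement fronts it, leaving a gap right after 'summarize':
What did the student summarize ___ in October?
'summarize' is word 5.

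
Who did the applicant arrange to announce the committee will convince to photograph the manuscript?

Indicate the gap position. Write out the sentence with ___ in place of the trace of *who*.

Who did the applicant arrange to announce the committee will convince ___ to photograph the manuscript?

Underlying clause: The applicant did arrange to announce the committee will convince who to photograph the manuscript.
'who' is the direct object of 'convince'. The gap is right after 'convince'.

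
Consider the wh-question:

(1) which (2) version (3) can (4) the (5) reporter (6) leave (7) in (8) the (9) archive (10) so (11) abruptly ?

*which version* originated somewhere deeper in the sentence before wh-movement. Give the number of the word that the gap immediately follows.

6

Underlying clause: The reporter can leave which version in the archive so abruptly.
'which version' is the direct object of 'leave'. Wh-movement fronts it, leaving a gap right after 'leave':
Which version can the reporter leave ___ in the archive so abruptly?
'leave' is word 6.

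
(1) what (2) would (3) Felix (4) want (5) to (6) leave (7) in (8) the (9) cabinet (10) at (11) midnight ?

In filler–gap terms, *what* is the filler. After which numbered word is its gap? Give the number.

6

Before movement: Felix would want to leave what in the cabinet at midnight.
The filler 'what' is interpreted as the direct object of 'leave'. Fronting leaves a gap immediately after 'leave':
What would Felix want to leave ___ in the cabinet at midnight?
'leave' is word 6.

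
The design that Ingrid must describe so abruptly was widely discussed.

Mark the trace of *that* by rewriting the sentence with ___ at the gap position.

The design that Ingrid must describe ___ so abruptly was widely discussed.

'that' is the direct object of 'describe'. The gap is right after 'describe'.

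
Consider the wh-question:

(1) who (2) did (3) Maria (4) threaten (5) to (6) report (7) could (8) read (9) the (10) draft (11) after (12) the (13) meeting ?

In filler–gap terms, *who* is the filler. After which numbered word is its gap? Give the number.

Underlying clause: Maria did threaten to report who could read the draft after the meeting.
The filler 'who' is interpreted as the subject of the clause embedded under 'report'. It moves to the left edge, and the trace sits right after 'report':
Who did Maria threaten to report ___ could read the draft after the meeting?
'report' is word 6.

6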